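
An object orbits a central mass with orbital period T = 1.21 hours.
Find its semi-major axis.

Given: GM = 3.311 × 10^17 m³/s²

Convert to SI: T = 1.21 hours = 4356 s.
Invert Kepler's third law: a = (GM · T² / (4π²))^(1/3).
Substituting T = 4356 s and GM = 3.311e+17 m³/s²:
a = (3.311e+17 · (4356)² / (4π²))^(1/3) m
a ≈ 5.419e+07 m = 54.19 Mm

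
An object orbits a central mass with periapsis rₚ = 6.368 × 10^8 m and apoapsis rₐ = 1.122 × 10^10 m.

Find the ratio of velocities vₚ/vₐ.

Conservation of angular momentum gives rₚvₚ = rₐvₐ, so vₚ/vₐ = rₐ/rₚ.
vₚ/vₐ = 1.122e+10 / 6.368e+08 ≈ 17.62.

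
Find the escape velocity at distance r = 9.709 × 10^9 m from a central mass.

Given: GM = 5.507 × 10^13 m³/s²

Escape velocity comes from setting total energy to zero: ½v² − GM/r = 0 ⇒ v_esc = √(2GM / r).
v_esc = √(2 · 5.507e+13 / 9.709e+09) m/s ≈ 106.5 m/s = 106.5 m/s.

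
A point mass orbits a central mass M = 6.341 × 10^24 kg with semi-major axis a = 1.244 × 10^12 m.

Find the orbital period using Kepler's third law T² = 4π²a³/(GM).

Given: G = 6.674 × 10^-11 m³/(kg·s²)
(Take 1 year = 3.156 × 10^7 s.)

GM = G · M = 6.674e-11 · 6.341e+24 = 4.23198e+14 m³/s².
Kepler's third law: T = 2π √(a³ / GM).
Substituting a = 1.244e+12 m and GM = 4.23198e+14 m³/s²:
T = 2π √((1.244e+12)³ / 4.23198e+14) s
T ≈ 4.238e+11 s = 1.343e+04 years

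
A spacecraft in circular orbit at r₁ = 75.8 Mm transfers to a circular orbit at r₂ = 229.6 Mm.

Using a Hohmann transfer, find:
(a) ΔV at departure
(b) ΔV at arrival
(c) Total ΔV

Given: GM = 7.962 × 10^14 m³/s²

Convert to SI: r₁ = 75.8 Mm = 7.58e+07 m; r₂ = 229.6 Mm = 2.296e+08 m.
Transfer semi-major axis: a_t = (r₁ + r₂)/2 = (7.58e+07 + 2.296e+08)/2 = 1.527e+08 m.
Circular speeds: v₁ = √(GM/r₁) = 3240.98 m/s, v₂ = √(GM/r₂) = 1862.19 m/s.
Transfer speeds (vis-viva v² = GM(2/r − 1/a_t)): v₁ᵗ = 3974.14 m/s, v₂ᵗ = 1312.02 m/s.
(a) ΔV₁ = |v₁ᵗ − v₁| ≈ 733.2 m/s = 733.2 m/s.
(b) ΔV₂ = |v₂ − v₂ᵗ| ≈ 550.2 m/s = 550.2 m/s.
(c) ΔV_total = ΔV₁ + ΔV₂ ≈ 1283 m/s = 1.283 km/s.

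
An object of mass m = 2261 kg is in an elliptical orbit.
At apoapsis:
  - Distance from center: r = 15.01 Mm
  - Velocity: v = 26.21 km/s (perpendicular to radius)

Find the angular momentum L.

Convert to SI: r = 15.01 Mm = 1.501e+07 m; v = 26.21 km/s = 26210 m/s.
Since v is perpendicular to r, L = m · v · r.
L = 2261 · 26210 · 1.501e+07 kg·m²/s ≈ 8.895e+14 kg·m²/s.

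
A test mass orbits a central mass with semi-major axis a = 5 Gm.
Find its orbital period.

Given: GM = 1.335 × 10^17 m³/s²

Convert to SI: a = 5 Gm = 5e+09 m.
Kepler's third law: T = 2π √(a³ / GM).
Substituting a = 5e+09 m and GM = 1.335e+17 m³/s²:
T = 2π √((5e+09)³ / 1.335e+17) s
T ≈ 6.08e+06 s = 70.37 days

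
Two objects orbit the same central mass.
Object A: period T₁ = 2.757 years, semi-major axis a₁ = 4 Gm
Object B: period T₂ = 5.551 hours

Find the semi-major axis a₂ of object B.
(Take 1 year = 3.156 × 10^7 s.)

Convert to SI: T₁ = 2.757 years = 8.70109e+07 s; a₁ = 4 Gm = 4e+09 m; T₂ = 5.551 hours = 19983.6 s.
Kepler's third law: (T₁/T₂)² = (a₁/a₂)³ ⇒ a₂ = a₁ · (T₂/T₁)^(2/3).
T₂/T₁ = 19983.6 / 8.70109e+07 = 0.000229668.
a₂ = 4e+09 · (0.000229668)^(2/3) m ≈ 1.5e+07 m = 15 Mm.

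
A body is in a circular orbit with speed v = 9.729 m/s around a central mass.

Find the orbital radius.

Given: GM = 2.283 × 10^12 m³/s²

For a circular orbit, v² = GM / r, so r = GM / v².
r = 2.283e+12 / (9.729)² m ≈ 2.412e+10 m = 24.12 Gm.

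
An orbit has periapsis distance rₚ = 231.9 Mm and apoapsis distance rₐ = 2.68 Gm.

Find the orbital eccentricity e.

Convert to SI: rₚ = 231.9 Mm = 2.319e+08 m; rₐ = 2.68 Gm = 2.68e+09 m.
e = (rₐ − rₚ) / (rₐ + rₚ).
e = (2.68e+09 − 2.319e+08) / (2.68e+09 + 2.319e+08) = 2.4481e+09 / 2.9119e+09 ≈ 0.8407.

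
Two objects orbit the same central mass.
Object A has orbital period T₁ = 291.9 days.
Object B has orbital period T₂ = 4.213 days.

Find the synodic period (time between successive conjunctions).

Convert to SI: T₁ = 291.9 days = 2.52202e+07 s; T₂ = 4.213 days = 364003 s.
T_syn = |T₁ · T₂ / (T₁ − T₂)|.
T_syn = |2.52202e+07 · 364003 / (2.52202e+07 − 364003)| s ≈ 3.693e+05 s = 4.275 days.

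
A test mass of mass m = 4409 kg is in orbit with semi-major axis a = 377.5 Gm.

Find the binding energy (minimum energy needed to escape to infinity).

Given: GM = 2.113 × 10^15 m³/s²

Convert to SI: a = 377.5 Gm = 3.775e+11 m.
Total orbital energy is E = −GMm/(2a); binding energy is E_bind = −E = GMm/(2a).
E_bind = 2.113e+15 · 4409 / (2 · 3.775e+11) J ≈ 1.234e+07 J = 12.34 MJ.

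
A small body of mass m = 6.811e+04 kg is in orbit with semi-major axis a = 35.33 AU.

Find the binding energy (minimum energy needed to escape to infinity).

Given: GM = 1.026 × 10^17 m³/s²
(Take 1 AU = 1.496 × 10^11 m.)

Convert to SI: a = 35.33 AU = 5.28537e+12 m.
Total orbital energy is E = −GMm/(2a); binding energy is E_bind = −E = GMm/(2a).
E_bind = 1.026e+17 · 6.811e+04 / (2 · 5.28537e+12) J ≈ 6.611e+08 J = 661.1 MJ.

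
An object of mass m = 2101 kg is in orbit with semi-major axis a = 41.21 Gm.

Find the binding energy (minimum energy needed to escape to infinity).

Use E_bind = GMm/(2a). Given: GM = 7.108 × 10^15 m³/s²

Convert to SI: a = 41.21 Gm = 4.121e+10 m.
Total orbital energy is E = −GMm/(2a); binding energy is E_bind = −E = GMm/(2a).
E_bind = 7.108e+15 · 2101 / (2 · 4.121e+10) J ≈ 1.812e+08 J = 181.2 MJ.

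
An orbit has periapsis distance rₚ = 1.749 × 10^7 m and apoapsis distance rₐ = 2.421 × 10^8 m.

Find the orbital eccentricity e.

e = (rₐ − rₚ) / (rₐ + rₚ).
e = (2.421e+08 − 1.749e+07) / (2.421e+08 + 1.749e+07) = 2.2461e+08 / 2.5959e+08 ≈ 0.8652.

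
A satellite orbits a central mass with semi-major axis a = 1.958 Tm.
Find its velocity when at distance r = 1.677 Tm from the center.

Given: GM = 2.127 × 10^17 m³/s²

Convert to SI: a = 1.958 Tm = 1.958e+12 m; r = 1.677 Tm = 1.677e+12 m.
Vis-viva: v = √(GM · (2/r − 1/a)).
2/r − 1/a = 2/1.677e+12 − 1/1.958e+12 = 6.81881e-13 m⁻¹.
v = √(2.127e+17 · 6.81881e-13) m/s ≈ 380.8 m/s = 380.8 m/s.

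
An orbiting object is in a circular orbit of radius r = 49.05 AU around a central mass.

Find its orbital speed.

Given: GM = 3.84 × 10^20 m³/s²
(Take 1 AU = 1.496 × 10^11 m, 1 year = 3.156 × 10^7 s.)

Convert to SI: r = 49.05 AU = 7.33788e+12 m.
For a circular orbit, gravity supplies the centripetal force, so v = √(GM / r).
v = √(3.84e+20 / 7.33788e+12) m/s ≈ 7234 m/s = 1.526 AU/year.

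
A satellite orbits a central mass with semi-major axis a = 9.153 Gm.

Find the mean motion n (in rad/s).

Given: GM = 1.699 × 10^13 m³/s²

Convert to SI: a = 9.153 Gm = 9.153e+09 m.
n = √(GM / a³).
n = √(1.699e+13 / (9.153e+09)³) rad/s ≈ 4.707e-09 rad/s.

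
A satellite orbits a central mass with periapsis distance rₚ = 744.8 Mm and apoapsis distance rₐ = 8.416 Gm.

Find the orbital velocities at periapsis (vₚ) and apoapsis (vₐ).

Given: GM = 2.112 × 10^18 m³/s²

Convert to SI: rₚ = 744.8 Mm = 7.448e+08 m; rₐ = 8.416 Gm = 8.416e+09 m.
Use the vis-viva equation v² = GM(2/r − 1/a) with a = (rₚ + rₐ)/2 = (7.448e+08 + 8.416e+09)/2 = 4.5804e+09 m.
vₚ = √(GM · (2/rₚ − 1/a)) = √(2.112e+18 · (2/7.448e+08 − 1/4.5804e+09)) m/s ≈ 7.218e+04 m/s = 72.18 km/s.
vₐ = √(GM · (2/rₐ − 1/a)) = √(2.112e+18 · (2/8.416e+09 − 1/4.5804e+09)) m/s ≈ 6388 m/s = 6.388 km/s.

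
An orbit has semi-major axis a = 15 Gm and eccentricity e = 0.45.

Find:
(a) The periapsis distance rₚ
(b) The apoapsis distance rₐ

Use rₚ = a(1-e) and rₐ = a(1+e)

Convert to SI: a = 15 Gm = 1.5e+10 m.
(a) rₚ = a(1 − e) = 1.5e+10 · (1 − 0.45) = 1.5e+10 · 0.55 ≈ 8.25e+09 m = 8.25 Gm.
(b) rₐ = a(1 + e) = 1.5e+10 · (1 + 0.45) = 1.5e+10 · 1.45 ≈ 2.175e+10 m = 21.75 Gm.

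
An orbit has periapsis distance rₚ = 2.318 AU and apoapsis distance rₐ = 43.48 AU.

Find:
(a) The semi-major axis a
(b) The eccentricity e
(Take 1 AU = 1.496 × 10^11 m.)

Convert to SI: rₚ = 2.318 AU = 3.46773e+11 m; rₐ = 43.48 AU = 6.50461e+12 m.
(a) a = (rₚ + rₐ) / 2 = (3.46773e+11 + 6.50461e+12) / 2 ≈ 3.426e+12 m = 22.9 AU.
(b) e = (rₐ − rₚ) / (rₐ + rₚ) = (6.50461e+12 − 3.46773e+11) / (6.50461e+12 + 3.46773e+11) ≈ 0.8988.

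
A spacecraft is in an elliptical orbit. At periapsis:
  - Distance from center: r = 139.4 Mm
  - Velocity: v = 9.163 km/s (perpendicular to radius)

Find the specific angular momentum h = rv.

Convert to SI: r = 139.4 Mm = 1.394e+08 m; v = 9.163 km/s = 9163 m/s.
With v perpendicular to r, h = r · v.
h = 1.394e+08 · 9163 m²/s ≈ 1.277e+12 m²/s.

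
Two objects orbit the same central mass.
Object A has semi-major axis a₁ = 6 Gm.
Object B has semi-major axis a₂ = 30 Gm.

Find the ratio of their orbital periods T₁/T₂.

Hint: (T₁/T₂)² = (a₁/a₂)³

Convert to SI: a₁ = 6 Gm = 6e+09 m; a₂ = 30 Gm = 3e+10 m.
From Kepler's third law, (T₁/T₂)² = (a₁/a₂)³, so T₁/T₂ = (a₁/a₂)^(3/2).
a₁/a₂ = 6e+09 / 3e+10 = 0.2.
T₁/T₂ = (0.2)^(3/2) ≈ 0.08944.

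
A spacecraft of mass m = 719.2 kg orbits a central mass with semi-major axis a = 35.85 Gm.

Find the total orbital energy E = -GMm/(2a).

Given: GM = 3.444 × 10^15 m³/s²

Convert to SI: a = 35.85 Gm = 3.585e+10 m.
E = −GMm / (2a).
E = −3.444e+15 · 719.2 / (2 · 3.585e+10) J ≈ -3.455e+07 J = -34.55 MJ.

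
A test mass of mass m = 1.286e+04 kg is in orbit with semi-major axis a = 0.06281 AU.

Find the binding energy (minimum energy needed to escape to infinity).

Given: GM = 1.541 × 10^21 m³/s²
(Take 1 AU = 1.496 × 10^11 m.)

Convert to SI: a = 0.06281 AU = 9.39638e+09 m.
Total orbital energy is E = −GMm/(2a); binding energy is E_bind = −E = GMm/(2a).
E_bind = 1.541e+21 · 1.286e+04 / (2 · 9.39638e+09) J ≈ 1.055e+15 J = 1.055 PJ.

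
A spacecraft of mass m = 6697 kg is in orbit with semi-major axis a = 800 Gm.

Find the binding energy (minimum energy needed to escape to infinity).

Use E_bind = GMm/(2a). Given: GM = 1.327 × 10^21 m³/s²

Convert to SI: a = 800 Gm = 8e+11 m.
Total orbital energy is E = −GMm/(2a); binding energy is E_bind = −E = GMm/(2a).
E_bind = 1.327e+21 · 6697 / (2 · 8e+11) J ≈ 5.554e+12 J = 5.554 TJ.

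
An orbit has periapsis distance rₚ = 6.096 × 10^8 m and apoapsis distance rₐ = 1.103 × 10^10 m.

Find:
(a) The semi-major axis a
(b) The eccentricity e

(a) a = (rₚ + rₐ) / 2 = (6.096e+08 + 1.103e+10) / 2 ≈ 5.82e+09 m = 5.82 × 10^9 m.
(b) e = (rₐ − rₚ) / (rₐ + rₚ) = (1.103e+10 − 6.096e+08) / (1.103e+10 + 6.096e+08) ≈ 0.8953.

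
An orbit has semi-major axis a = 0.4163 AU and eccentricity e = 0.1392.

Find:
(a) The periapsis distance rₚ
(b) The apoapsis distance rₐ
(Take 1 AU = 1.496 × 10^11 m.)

Convert to SI: a = 0.4163 AU = 6.22785e+10 m.
(a) rₚ = a(1 − e) = 6.22785e+10 · (1 − 0.1392) = 6.22785e+10 · 0.8608 ≈ 5.361e+10 m = 0.3584 AU.
(b) rₐ = a(1 + e) = 6.22785e+10 · (1 + 0.1392) = 6.22785e+10 · 1.1392 ≈ 7.095e+10 m = 0.4742 AU.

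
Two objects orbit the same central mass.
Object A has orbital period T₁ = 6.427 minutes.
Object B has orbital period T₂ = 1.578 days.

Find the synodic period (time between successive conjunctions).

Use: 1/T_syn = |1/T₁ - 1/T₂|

Convert to SI: T₁ = 6.427 minutes = 385.62 s; T₂ = 1.578 days = 136339 s.
T_syn = |T₁ · T₂ / (T₁ − T₂)|.
T_syn = |385.62 · 136339 / (385.62 − 136339)| s ≈ 386.7 s = 6.445 minutes.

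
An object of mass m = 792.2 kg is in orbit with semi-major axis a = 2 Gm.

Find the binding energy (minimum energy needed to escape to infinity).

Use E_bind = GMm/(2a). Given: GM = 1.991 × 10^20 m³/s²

Convert to SI: a = 2 Gm = 2e+09 m.
Total orbital energy is E = −GMm/(2a); binding energy is E_bind = −E = GMm/(2a).
E_bind = 1.991e+20 · 792.2 / (2 · 2e+09) J ≈ 3.943e+13 J = 39.43 TJ.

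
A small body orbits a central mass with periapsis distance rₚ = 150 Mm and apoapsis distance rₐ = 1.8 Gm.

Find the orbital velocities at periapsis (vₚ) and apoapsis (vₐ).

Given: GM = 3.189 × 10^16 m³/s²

Convert to SI: rₚ = 150 Mm = 1.5e+08 m; rₐ = 1.8 Gm = 1.8e+09 m.
Use the vis-viva equation v² = GM(2/r − 1/a) with a = (rₚ + rₐ)/2 = (1.5e+08 + 1.8e+09)/2 = 9.75e+08 m.
vₚ = √(GM · (2/rₚ − 1/a)) = √(3.189e+16 · (2/1.5e+08 − 1/9.75e+08)) m/s ≈ 1.981e+04 m/s = 19.81 km/s.
vₐ = √(GM · (2/rₐ − 1/a)) = √(3.189e+16 · (2/1.8e+09 − 1/9.75e+08)) m/s ≈ 1651 m/s = 1.651 km/s.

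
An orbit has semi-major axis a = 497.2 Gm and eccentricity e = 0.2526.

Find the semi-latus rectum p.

Convert to SI: a = 497.2 Gm = 4.972e+11 m.
p = a (1 − e²).
p = 4.972e+11 · (1 − (0.2526)²) = 4.972e+11 · 0.936193 ≈ 4.655e+11 m = 465.5 Gm.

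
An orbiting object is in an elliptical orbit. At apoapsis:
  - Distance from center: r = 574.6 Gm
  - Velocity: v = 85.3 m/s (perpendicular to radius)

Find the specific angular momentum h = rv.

Convert to SI: r = 574.6 Gm = 5.746e+11 m.
With v perpendicular to r, h = r · v.
h = 5.746e+11 · 85.3 m²/s ≈ 4.901e+13 m²/s.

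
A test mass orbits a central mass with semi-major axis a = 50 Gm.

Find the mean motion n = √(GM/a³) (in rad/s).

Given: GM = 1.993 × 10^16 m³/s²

Convert to SI: a = 50 Gm = 5e+10 m.
n = √(GM / a³).
n = √(1.993e+16 / (5e+10)³) rad/s ≈ 1.263e-08 rad/s.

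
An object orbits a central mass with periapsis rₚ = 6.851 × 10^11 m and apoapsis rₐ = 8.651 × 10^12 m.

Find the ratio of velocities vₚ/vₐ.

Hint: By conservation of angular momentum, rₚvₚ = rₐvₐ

Conservation of angular momentum gives rₚvₚ = rₐvₐ, so vₚ/vₐ = rₐ/rₚ.
vₚ/vₐ = 8.651e+12 / 6.851e+11 ≈ 12.63.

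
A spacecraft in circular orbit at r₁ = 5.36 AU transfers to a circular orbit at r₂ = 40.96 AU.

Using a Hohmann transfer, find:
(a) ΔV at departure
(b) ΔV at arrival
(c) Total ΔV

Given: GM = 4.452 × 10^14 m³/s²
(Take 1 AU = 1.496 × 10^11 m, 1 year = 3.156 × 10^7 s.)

Convert to SI: r₁ = 5.36 AU = 8.01856e+11 m; r₂ = 40.96 AU = 6.12762e+12 m.
Transfer semi-major axis: a_t = (r₁ + r₂)/2 = (8.01856e+11 + 6.12762e+12)/2 = 3.46474e+12 m.
Circular speeds: v₁ = √(GM/r₁) = 23.5629 m/s, v₂ = √(GM/r₂) = 8.52377 m/s.
Transfer speeds (vis-viva v² = GM(2/r − 1/a_t)): v₁ᵗ = 31.3357 m/s, v₂ᵗ = 4.10058 m/s.
(a) ΔV₁ = |v₁ᵗ − v₁| ≈ 7.773 m/s = 0.00164 AU/year.
(b) ΔV₂ = |v₂ − v₂ᵗ| ≈ 4.423 m/s = 0.0009331 AU/year.
(c) ΔV_total = ΔV₁ + ΔV₂ ≈ 12.2 m/s = 0.002573 AU/year.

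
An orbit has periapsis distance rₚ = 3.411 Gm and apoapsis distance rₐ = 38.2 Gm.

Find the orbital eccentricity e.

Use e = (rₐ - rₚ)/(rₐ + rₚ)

Convert to SI: rₚ = 3.411 Gm = 3.411e+09 m; rₐ = 38.2 Gm = 3.82e+10 m.
e = (rₐ − rₚ) / (rₐ + rₚ).
e = (3.82e+10 − 3.411e+09) / (3.82e+10 + 3.411e+09) = 3.4789e+10 / 4.1611e+10 ≈ 0.8361.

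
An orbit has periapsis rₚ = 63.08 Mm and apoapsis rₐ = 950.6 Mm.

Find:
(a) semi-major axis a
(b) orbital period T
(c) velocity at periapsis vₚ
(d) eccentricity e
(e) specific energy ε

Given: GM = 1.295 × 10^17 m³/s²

Convert to SI: rₚ = 63.08 Mm = 6.308e+07 m; rₐ = 950.6 Mm = 9.506e+08 m.
(a) a = (rₚ + rₐ)/2 = (6.308e+07 + 9.506e+08)/2 ≈ 5.068e+08 m
(b) With a = (rₚ + rₐ)/2 = 5.0684e+08 m, T = 2π √(a³/GM) = 2π √((5.0684e+08)³/1.295e+17) s ≈ 1.992e+05 s
(c) With a = (rₚ + rₐ)/2 = 5.0684e+08 m, vₚ = √(GM (2/rₚ − 1/a)) = √(1.295e+17 · (2/6.308e+07 − 1/5.0684e+08)) m/s ≈ 6.205e+04 m/s
(d) e = (rₐ − rₚ)/(rₐ + rₚ) = (9.506e+08 − 6.308e+07)/(9.506e+08 + 6.308e+07) ≈ 0.8755
(e) With a = (rₚ + rₐ)/2 = 5.0684e+08 m, ε = −GM/(2a) = −1.295e+17/(2 · 5.0684e+08) J/kg ≈ -1.278e+08 J/kg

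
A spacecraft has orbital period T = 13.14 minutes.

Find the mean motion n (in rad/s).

Convert to SI: T = 13.14 minutes = 788.4 s.
n = 2π / T.
n = 2π / 788.4 s ≈ 0.00797 rad/s.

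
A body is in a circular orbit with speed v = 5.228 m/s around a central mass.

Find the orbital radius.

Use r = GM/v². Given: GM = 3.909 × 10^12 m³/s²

For a circular orbit, v² = GM / r, so r = GM / v².
r = 3.909e+12 / (5.228)² m ≈ 1.43e+11 m = 143 Gm.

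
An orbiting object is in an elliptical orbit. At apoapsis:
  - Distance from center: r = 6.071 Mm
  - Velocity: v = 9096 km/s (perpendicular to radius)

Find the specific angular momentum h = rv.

Convert to SI: r = 6.071 Mm = 6.071e+06 m; v = 9096 km/s = 9.096e+06 m/s.
With v perpendicular to r, h = r · v.
h = 6.071e+06 · 9.096e+06 m²/s ≈ 5.522e+13 m²/s.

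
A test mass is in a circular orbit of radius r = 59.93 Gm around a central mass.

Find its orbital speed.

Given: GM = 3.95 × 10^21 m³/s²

Convert to SI: r = 59.93 Gm = 5.993e+10 m.
For a circular orbit, gravity supplies the centripetal force, so v = √(GM / r).
v = √(3.95e+21 / 5.993e+10) m/s ≈ 2.567e+05 m/s = 256.7 km/s.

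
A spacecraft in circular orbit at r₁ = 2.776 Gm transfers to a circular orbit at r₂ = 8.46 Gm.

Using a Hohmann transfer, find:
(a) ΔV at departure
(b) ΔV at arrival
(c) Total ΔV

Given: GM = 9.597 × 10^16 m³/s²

Convert to SI: r₁ = 2.776 Gm = 2.776e+09 m; r₂ = 8.46 Gm = 8.46e+09 m.
Transfer semi-major axis: a_t = (r₁ + r₂)/2 = (2.776e+09 + 8.46e+09)/2 = 5.618e+09 m.
Circular speeds: v₁ = √(GM/r₁) = 5879.74 m/s, v₂ = √(GM/r₂) = 3368.08 m/s.
Transfer speeds (vis-viva v² = GM(2/r − 1/a_t)): v₁ᵗ = 7215.27 m/s, v₂ᵗ = 2367.56 m/s.
(a) ΔV₁ = |v₁ᵗ − v₁| ≈ 1336 m/s = 1.336 km/s.
(b) ΔV₂ = |v₂ − v₂ᵗ| ≈ 1001 m/s = 1.001 km/s.
(c) ΔV_total = ΔV₁ + ΔV₂ ≈ 2336 m/s = 2.336 km/s.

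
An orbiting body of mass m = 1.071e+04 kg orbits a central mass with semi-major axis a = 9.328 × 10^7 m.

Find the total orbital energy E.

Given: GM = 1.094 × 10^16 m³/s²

E = −GMm / (2a).
E = −1.094e+16 · 1.071e+04 / (2 · 9.328e+07) J ≈ -6.28e+11 J = -628 GJ.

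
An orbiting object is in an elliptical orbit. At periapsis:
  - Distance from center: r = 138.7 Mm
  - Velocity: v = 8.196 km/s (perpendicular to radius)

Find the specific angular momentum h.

Convert to SI: r = 138.7 Mm = 1.387e+08 m; v = 8.196 km/s = 8196 m/s.
With v perpendicular to r, h = r · v.
h = 1.387e+08 · 8196 m²/s ≈ 1.137e+12 m²/s.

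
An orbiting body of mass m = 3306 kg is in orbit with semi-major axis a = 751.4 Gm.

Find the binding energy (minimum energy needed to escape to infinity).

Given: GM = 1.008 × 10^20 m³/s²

Convert to SI: a = 751.4 Gm = 7.514e+11 m.
Total orbital energy is E = −GMm/(2a); binding energy is E_bind = −E = GMm/(2a).
E_bind = 1.008e+20 · 3306 / (2 · 7.514e+11) J ≈ 2.217e+11 J = 221.7 GJ.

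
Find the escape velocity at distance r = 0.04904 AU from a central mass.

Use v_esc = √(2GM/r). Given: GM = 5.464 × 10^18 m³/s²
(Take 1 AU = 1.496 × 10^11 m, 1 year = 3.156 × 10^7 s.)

Convert to SI: r = 0.04904 AU = 7.33638e+09 m.
Escape velocity comes from setting total energy to zero: ½v² − GM/r = 0 ⇒ v_esc = √(2GM / r).
v_esc = √(2 · 5.464e+18 / 7.33638e+09) m/s ≈ 3.859e+04 m/s = 8.142 AU/year.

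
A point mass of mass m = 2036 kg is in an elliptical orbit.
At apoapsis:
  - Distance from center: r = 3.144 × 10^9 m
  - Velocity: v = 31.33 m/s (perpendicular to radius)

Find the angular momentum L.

Since v is perpendicular to r, L = m · v · r.
L = 2036 · 31.33 · 3.144e+09 kg·m²/s ≈ 2.005e+14 kg·m²/s.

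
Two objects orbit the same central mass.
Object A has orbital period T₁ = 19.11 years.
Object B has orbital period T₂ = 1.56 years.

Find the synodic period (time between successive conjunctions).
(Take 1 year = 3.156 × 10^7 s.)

Convert to SI: T₁ = 19.11 years = 6.03112e+08 s; T₂ = 1.56 years = 4.92336e+07 s.
T_syn = |T₁ · T₂ / (T₁ − T₂)|.
T_syn = |6.03112e+08 · 4.92336e+07 / (6.03112e+08 − 4.92336e+07)| s ≈ 5.361e+07 s = 1.699 years.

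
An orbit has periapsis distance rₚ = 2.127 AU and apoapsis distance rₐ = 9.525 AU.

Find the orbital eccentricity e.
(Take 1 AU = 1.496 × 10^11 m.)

Convert to SI: rₚ = 2.127 AU = 3.18199e+11 m; rₐ = 9.525 AU = 1.42494e+12 m.
e = (rₐ − rₚ) / (rₐ + rₚ).
e = (1.42494e+12 − 3.18199e+11) / (1.42494e+12 + 3.18199e+11) = 1.10674e+12 / 1.74314e+12 ≈ 0.6349.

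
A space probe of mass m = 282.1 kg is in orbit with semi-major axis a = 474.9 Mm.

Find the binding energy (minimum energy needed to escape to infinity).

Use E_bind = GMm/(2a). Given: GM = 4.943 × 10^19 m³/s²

Convert to SI: a = 474.9 Mm = 4.749e+08 m.
Total orbital energy is E = −GMm/(2a); binding energy is E_bind = −E = GMm/(2a).
E_bind = 4.943e+19 · 282.1 / (2 · 4.749e+08) J ≈ 1.468e+13 J = 14.68 TJ.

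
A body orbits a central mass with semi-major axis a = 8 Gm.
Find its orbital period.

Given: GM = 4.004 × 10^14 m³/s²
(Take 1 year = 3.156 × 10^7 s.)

Convert to SI: a = 8 Gm = 8e+09 m.
Kepler's third law: T = 2π √(a³ / GM).
Substituting a = 8e+09 m and GM = 4.004e+14 m³/s²:
T = 2π √((8e+09)³ / 4.004e+14) s
T ≈ 2.247e+08 s = 7.119 years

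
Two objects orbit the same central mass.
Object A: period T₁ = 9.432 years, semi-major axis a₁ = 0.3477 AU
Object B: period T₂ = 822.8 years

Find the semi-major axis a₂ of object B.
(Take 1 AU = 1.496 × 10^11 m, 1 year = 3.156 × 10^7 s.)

Convert to SI: T₁ = 9.432 years = 2.97674e+08 s; a₁ = 0.3477 AU = 5.20159e+10 m; T₂ = 822.8 years = 2.59676e+10 s.
Kepler's third law: (T₁/T₂)² = (a₁/a₂)³ ⇒ a₂ = a₁ · (T₂/T₁)^(2/3).
T₂/T₁ = 2.59676e+10 / 2.97674e+08 = 87.2349.
a₂ = 5.20159e+10 · (87.2349)^(2/3) m ≈ 1.023e+12 m = 6.839 AU.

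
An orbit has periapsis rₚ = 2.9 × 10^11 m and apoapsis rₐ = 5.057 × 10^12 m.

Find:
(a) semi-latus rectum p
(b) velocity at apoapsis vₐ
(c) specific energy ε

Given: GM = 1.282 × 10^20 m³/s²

(a) From a = (rₚ + rₐ)/2 = 2.6735e+12 m and e = (rₐ − rₚ)/(rₐ + rₚ) = 0.891528, p = a(1 − e²) = 2.6735e+12 · (1 − (0.891528)²) ≈ 5.485e+11 m
(b) With a = (rₚ + rₐ)/2 = 2.6735e+12 m, vₐ = √(GM (2/rₐ − 1/a)) = √(1.282e+20 · (2/5.057e+12 − 1/2.6735e+12)) m/s ≈ 1658 m/s
(c) With a = (rₚ + rₐ)/2 = 2.6735e+12 m, ε = −GM/(2a) = −1.282e+20/(2 · 2.6735e+12) J/kg ≈ -2.398e+07 J/kg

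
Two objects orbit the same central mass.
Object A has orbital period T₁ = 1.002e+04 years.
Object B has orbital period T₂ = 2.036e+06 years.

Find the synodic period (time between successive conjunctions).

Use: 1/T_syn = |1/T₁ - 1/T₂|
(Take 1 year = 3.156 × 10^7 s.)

Convert to SI: T₁ = 1.002e+04 years = 3.16231e+11 s; T₂ = 2.036e+06 years = 6.42562e+13 s.
T_syn = |T₁ · T₂ / (T₁ − T₂)|.
T_syn = |3.16231e+11 · 6.42562e+13 / (3.16231e+11 − 6.42562e+13)| s ≈ 3.178e+11 s = 1.007e+04 years.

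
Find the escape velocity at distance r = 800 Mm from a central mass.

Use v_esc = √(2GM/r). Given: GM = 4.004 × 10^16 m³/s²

Convert to SI: r = 800 Mm = 8e+08 m.
Escape velocity comes from setting total energy to zero: ½v² − GM/r = 0 ⇒ v_esc = √(2GM / r).
v_esc = √(2 · 4.004e+16 / 8e+08) m/s ≈ 1e+04 m/s = 10 km/s.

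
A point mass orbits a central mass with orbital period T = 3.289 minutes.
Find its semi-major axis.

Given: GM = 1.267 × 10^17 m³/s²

Convert to SI: T = 3.289 minutes = 197.34 s.
Invert Kepler's third law: a = (GM · T² / (4π²))^(1/3).
Substituting T = 197.34 s and GM = 1.267e+17 m³/s²:
a = (1.267e+17 · (197.34)² / (4π²))^(1/3) m
a ≈ 5e+06 m = 5 Mm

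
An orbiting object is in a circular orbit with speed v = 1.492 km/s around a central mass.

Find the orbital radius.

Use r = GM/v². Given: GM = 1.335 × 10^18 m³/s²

Convert to SI: v = 1.492 km/s = 1492 m/s.
For a circular orbit, v² = GM / r, so r = GM / v².
r = 1.335e+18 / (1492)² m ≈ 5.997e+11 m = 599.7 Gm.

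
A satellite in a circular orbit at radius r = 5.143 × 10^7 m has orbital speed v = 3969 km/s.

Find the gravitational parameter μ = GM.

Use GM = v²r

Convert to SI: v = 3969 km/s = 3.969e+06 m/s.
For a circular orbit v² = GM/r, so GM = v² · r.
GM = (3.969e+06)² · 5.143e+07 m³/s² ≈ 8.102e+20 m³/s² = 8.102 × 10^20 m³/s².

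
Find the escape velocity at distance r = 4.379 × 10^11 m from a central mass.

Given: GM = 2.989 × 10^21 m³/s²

Escape velocity comes from setting total energy to zero: ½v² − GM/r = 0 ⇒ v_esc = √(2GM / r).
v_esc = √(2 · 2.989e+21 / 4.379e+11) m/s ≈ 1.168e+05 m/s = 116.8 km/s.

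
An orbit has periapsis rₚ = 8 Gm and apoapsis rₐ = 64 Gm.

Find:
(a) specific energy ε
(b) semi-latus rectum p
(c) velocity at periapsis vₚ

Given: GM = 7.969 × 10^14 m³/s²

Convert to SI: rₚ = 8 Gm = 8e+09 m; rₐ = 64 Gm = 6.4e+10 m.
(a) With a = (rₚ + rₐ)/2 = 3.6e+10 m, ε = −GM/(2a) = −7.969e+14/(2 · 3.6e+10) J/kg ≈ -1.107e+04 J/kg
(b) From a = (rₚ + rₐ)/2 = 3.6e+10 m and e = (rₐ − rₚ)/(rₐ + rₚ) = 0.777778, p = a(1 − e²) = 3.6e+10 · (1 − (0.777778)²) ≈ 1.422e+10 m
(c) With a = (rₚ + rₐ)/2 = 3.6e+10 m, vₚ = √(GM (2/rₚ − 1/a)) = √(7.969e+14 · (2/8e+09 − 1/3.6e+10)) m/s ≈ 420.8 m/s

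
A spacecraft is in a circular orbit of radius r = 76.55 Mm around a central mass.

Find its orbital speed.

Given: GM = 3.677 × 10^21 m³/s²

Convert to SI: r = 76.55 Mm = 7.655e+07 m.
For a circular orbit, gravity supplies the centripetal force, so v = √(GM / r).
v = √(3.677e+21 / 7.655e+07) m/s ≈ 6.931e+06 m/s = 6931 km/s.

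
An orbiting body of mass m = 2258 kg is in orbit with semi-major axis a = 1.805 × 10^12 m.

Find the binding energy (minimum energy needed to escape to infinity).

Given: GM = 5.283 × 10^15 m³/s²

Total orbital energy is E = −GMm/(2a); binding energy is E_bind = −E = GMm/(2a).
E_bind = 5.283e+15 · 2258 / (2 · 1.805e+12) J ≈ 3.304e+06 J = 3.304 MJ.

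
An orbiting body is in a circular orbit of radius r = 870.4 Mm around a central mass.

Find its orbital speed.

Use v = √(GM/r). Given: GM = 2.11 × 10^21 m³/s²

Convert to SI: r = 870.4 Mm = 8.704e+08 m.
For a circular orbit, gravity supplies the centripetal force, so v = √(GM / r).
v = √(2.11e+21 / 8.704e+08) m/s ≈ 1.557e+06 m/s = 1557 km/s.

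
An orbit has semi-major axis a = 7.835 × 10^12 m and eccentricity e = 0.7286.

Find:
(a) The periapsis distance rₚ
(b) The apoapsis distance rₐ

(a) rₚ = a(1 − e) = 7.835e+12 · (1 − 0.7286) = 7.835e+12 · 0.2714 ≈ 2.126e+12 m = 2.126 × 10^12 m.
(b) rₐ = a(1 + e) = 7.835e+12 · (1 + 0.7286) = 7.835e+12 · 1.7286 ≈ 1.354e+13 m = 1.354 × 10^13 m.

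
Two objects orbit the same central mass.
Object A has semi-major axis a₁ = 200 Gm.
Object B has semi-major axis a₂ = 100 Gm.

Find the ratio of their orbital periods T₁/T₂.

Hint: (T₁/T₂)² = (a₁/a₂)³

Convert to SI: a₁ = 200 Gm = 2e+11 m; a₂ = 100 Gm = 1e+11 m.
From Kepler's third law, (T₁/T₂)² = (a₁/a₂)³, so T₁/T₂ = (a₁/a₂)^(3/2).
a₁/a₂ = 2e+11 / 1e+11 = 2.
T₁/T₂ = (2)^(3/2) ≈ 2.828.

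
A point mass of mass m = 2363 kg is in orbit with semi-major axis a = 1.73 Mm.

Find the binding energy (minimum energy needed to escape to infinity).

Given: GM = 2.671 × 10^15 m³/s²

Convert to SI: a = 1.73 Mm = 1.73e+06 m.
Total orbital energy is E = −GMm/(2a); binding energy is E_bind = −E = GMm/(2a).
E_bind = 2.671e+15 · 2363 / (2 · 1.73e+06) J ≈ 1.824e+12 J = 1.824 TJ.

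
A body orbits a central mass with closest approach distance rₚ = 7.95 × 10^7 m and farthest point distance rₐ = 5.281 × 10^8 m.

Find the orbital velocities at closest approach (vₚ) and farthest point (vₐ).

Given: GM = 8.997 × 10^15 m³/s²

Use the vis-viva equation v² = GM(2/r − 1/a) with a = (rₚ + rₐ)/2 = (7.95e+07 + 5.281e+08)/2 = 3.038e+08 m.
vₚ = √(GM · (2/rₚ − 1/a)) = √(8.997e+15 · (2/7.95e+07 − 1/3.038e+08)) m/s ≈ 1.403e+04 m/s = 14.03 km/s.
vₐ = √(GM · (2/rₐ − 1/a)) = √(8.997e+15 · (2/5.281e+08 − 1/3.038e+08)) m/s ≈ 2111 m/s = 2.111 km/s.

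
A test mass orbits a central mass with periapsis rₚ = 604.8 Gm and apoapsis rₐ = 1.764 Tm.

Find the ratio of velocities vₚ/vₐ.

Convert to SI: rₚ = 604.8 Gm = 6.048e+11 m; rₐ = 1.764 Tm = 1.764e+12 m.
Conservation of angular momentum gives rₚvₚ = rₐvₐ, so vₚ/vₐ = rₐ/rₚ.
vₚ/vₐ = 1.764e+12 / 6.048e+11 ≈ 2.917.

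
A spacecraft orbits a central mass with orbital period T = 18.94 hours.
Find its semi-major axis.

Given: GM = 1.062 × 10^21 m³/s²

Convert to SI: T = 18.94 hours = 68184 s.
Invert Kepler's third law: a = (GM · T² / (4π²))^(1/3).
Substituting T = 68184 s and GM = 1.062e+21 m³/s²:
a = (1.062e+21 · (68184)² / (4π²))^(1/3) m
a ≈ 5.001e+09 m = 5.001 Gm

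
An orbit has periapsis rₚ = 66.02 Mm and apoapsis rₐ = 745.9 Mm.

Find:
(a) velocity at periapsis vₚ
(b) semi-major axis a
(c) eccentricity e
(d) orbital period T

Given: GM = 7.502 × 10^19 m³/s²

Convert to SI: rₚ = 66.02 Mm = 6.602e+07 m; rₐ = 745.9 Mm = 7.459e+08 m.
(a) With a = (rₚ + rₐ)/2 = 4.0596e+08 m, vₚ = √(GM (2/rₚ − 1/a)) = √(7.502e+19 · (2/6.602e+07 − 1/4.0596e+08)) m/s ≈ 1.445e+06 m/s
(b) a = (rₚ + rₐ)/2 = (6.602e+07 + 7.459e+08)/2 ≈ 4.06e+08 m
(c) e = (rₐ − rₚ)/(rₐ + rₚ) = (7.459e+08 − 6.602e+07)/(7.459e+08 + 6.602e+07) ≈ 0.8374
(d) With a = (rₚ + rₐ)/2 = 4.0596e+08 m, T = 2π √(a³/GM) = 2π √((4.0596e+08)³/7.502e+19) s ≈ 5934 s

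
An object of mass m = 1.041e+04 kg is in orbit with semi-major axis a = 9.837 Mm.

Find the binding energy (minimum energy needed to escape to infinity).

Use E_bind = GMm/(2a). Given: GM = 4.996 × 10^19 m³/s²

Convert to SI: a = 9.837 Mm = 9.837e+06 m.
Total orbital energy is E = −GMm/(2a); binding energy is E_bind = −E = GMm/(2a).
E_bind = 4.996e+19 · 1.041e+04 / (2 · 9.837e+06) J ≈ 2.644e+16 J = 26.44 PJ.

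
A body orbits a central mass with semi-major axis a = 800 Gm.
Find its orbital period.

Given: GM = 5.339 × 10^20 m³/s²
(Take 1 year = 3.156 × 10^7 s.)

Convert to SI: a = 800 Gm = 8e+11 m.
Kepler's third law: T = 2π √(a³ / GM).
Substituting a = 8e+11 m and GM = 5.339e+20 m³/s²:
T = 2π √((8e+11)³ / 5.339e+20) s
T ≈ 1.946e+08 s = 6.165 years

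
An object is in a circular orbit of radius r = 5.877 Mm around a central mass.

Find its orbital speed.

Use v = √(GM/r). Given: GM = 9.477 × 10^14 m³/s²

Convert to SI: r = 5.877 Mm = 5.877e+06 m.
For a circular orbit, gravity supplies the centripetal force, so v = √(GM / r).
v = √(9.477e+14 / 5.877e+06) m/s ≈ 1.27e+04 m/s = 12.7 km/s.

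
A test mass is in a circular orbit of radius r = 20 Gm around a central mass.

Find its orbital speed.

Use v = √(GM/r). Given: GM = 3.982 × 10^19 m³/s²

Convert to SI: r = 20 Gm = 2e+10 m.
For a circular orbit, gravity supplies the centripetal force, so v = √(GM / r).
v = √(3.982e+19 / 2e+10) m/s ≈ 4.462e+04 m/s = 44.62 km/s.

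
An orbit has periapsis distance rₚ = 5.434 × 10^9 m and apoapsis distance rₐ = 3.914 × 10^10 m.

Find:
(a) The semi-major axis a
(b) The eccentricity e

(a) a = (rₚ + rₐ) / 2 = (5.434e+09 + 3.914e+10) / 2 ≈ 2.229e+10 m = 2.229 × 10^10 m.
(b) e = (rₐ − rₚ) / (rₐ + rₚ) = (3.914e+10 − 5.434e+09) / (3.914e+10 + 5.434e+09) ≈ 0.7562.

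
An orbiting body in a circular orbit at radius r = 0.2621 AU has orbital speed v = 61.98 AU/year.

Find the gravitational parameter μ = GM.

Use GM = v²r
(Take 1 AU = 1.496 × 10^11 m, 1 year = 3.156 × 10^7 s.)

Convert to SI: r = 0.2621 AU = 3.92102e+10 m; v = 61.98 AU/year = 293796 m/s.
For a circular orbit v² = GM/r, so GM = v² · r.
GM = (293796)² · 3.92102e+10 m³/s² ≈ 3.384e+21 m³/s² = 3.384 × 10^21 m³/s².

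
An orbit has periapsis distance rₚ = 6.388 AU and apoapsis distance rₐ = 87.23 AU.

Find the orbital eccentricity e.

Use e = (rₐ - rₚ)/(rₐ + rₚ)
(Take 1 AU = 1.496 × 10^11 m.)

Convert to SI: rₚ = 6.388 AU = 9.55645e+11 m; rₐ = 87.23 AU = 1.30496e+13 m.
e = (rₐ − rₚ) / (rₐ + rₚ).
e = (1.30496e+13 − 9.55645e+11) / (1.30496e+13 + 9.55645e+11) = 1.2094e+13 / 1.40053e+13 ≈ 0.8635.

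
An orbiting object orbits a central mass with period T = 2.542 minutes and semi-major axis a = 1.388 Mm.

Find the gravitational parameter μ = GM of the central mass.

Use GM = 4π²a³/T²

Convert to SI: T = 2.542 minutes = 152.52 s; a = 1.388 Mm = 1.388e+06 m.
GM = 4π² · a³ / T².
GM = 4π² · (1.388e+06)³ / (152.52)² m³/s² ≈ 4.538e+15 m³/s² = 4.538 × 10^15 m³/s².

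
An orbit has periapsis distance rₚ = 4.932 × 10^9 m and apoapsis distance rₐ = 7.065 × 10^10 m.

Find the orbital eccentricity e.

e = (rₐ − rₚ) / (rₐ + rₚ).
e = (7.065e+10 − 4.932e+09) / (7.065e+10 + 4.932e+09) = 6.5718e+10 / 7.5582e+10 ≈ 0.8695.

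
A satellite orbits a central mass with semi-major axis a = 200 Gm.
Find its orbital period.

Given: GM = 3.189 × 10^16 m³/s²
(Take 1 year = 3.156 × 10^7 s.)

Convert to SI: a = 200 Gm = 2e+11 m.
Kepler's third law: T = 2π √(a³ / GM).
Substituting a = 2e+11 m and GM = 3.189e+16 m³/s²:
T = 2π √((2e+11)³ / 3.189e+16) s
T ≈ 3.147e+09 s = 99.72 years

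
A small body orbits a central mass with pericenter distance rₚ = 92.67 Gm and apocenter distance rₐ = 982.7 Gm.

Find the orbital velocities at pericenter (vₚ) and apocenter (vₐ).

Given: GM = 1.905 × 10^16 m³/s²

Convert to SI: rₚ = 92.67 Gm = 9.267e+10 m; rₐ = 982.7 Gm = 9.827e+11 m.
Use the vis-viva equation v² = GM(2/r − 1/a) with a = (rₚ + rₐ)/2 = (9.267e+10 + 9.827e+11)/2 = 5.37685e+11 m.
vₚ = √(GM · (2/rₚ − 1/a)) = √(1.905e+16 · (2/9.267e+10 − 1/5.37685e+11)) m/s ≈ 612.9 m/s = 612.9 m/s.
vₐ = √(GM · (2/rₐ − 1/a)) = √(1.905e+16 · (2/9.827e+11 − 1/5.37685e+11)) m/s ≈ 57.8 m/s = 57.8 m/s.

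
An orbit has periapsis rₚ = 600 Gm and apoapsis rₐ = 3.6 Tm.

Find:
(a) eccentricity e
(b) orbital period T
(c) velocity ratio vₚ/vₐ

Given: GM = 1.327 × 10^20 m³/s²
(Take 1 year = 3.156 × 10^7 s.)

Convert to SI: rₚ = 600 Gm = 6e+11 m; rₐ = 3.6 Tm = 3.6e+12 m.
(a) e = (rₐ − rₚ)/(rₐ + rₚ) = (3.6e+12 − 6e+11)/(3.6e+12 + 6e+11) ≈ 0.7143
(b) With a = (rₚ + rₐ)/2 = 2.1e+12 m, T = 2π √(a³/GM) = 2π √((2.1e+12)³/1.327e+20) s ≈ 1.66e+09 s
(c) Conservation of angular momentum (rₚvₚ = rₐvₐ) gives vₚ/vₐ = rₐ/rₚ = 3.6e+12/6e+11 ≈ 6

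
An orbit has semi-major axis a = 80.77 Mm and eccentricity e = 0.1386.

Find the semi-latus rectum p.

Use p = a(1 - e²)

Convert to SI: a = 80.77 Mm = 8.077e+07 m.
p = a (1 − e²).
p = 8.077e+07 · (1 − (0.1386)²) = 8.077e+07 · 0.98079 ≈ 7.922e+07 m = 79.22 Mm.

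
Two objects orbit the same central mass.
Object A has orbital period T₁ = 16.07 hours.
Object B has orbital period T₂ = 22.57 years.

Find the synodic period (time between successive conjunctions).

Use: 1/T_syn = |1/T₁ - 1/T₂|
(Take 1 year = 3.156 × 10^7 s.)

Convert to SI: T₁ = 16.07 hours = 57852 s; T₂ = 22.57 years = 7.12309e+08 s.
T_syn = |T₁ · T₂ / (T₁ − T₂)|.
T_syn = |57852 · 7.12309e+08 / (57852 − 7.12309e+08)| s ≈ 5.786e+04 s = 16.07 hours.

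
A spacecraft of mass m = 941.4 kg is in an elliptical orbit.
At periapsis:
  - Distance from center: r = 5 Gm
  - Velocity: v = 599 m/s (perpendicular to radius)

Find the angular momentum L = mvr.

Convert to SI: r = 5 Gm = 5e+09 m.
Since v is perpendicular to r, L = m · v · r.
L = 941.4 · 599 · 5e+09 kg·m²/s ≈ 2.819e+15 kg·m²/s.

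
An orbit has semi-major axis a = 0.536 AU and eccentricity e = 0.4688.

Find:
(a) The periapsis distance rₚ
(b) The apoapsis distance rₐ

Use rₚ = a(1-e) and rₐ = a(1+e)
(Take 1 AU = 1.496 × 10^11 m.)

Convert to SI: a = 0.536 AU = 8.01856e+10 m.
(a) rₚ = a(1 − e) = 8.01856e+10 · (1 − 0.4688) = 8.01856e+10 · 0.5312 ≈ 4.259e+10 m = 0.2847 AU.
(b) rₐ = a(1 + e) = 8.01856e+10 · (1 + 0.4688) = 8.01856e+10 · 1.4688 ≈ 1.178e+11 m = 0.7873 AU.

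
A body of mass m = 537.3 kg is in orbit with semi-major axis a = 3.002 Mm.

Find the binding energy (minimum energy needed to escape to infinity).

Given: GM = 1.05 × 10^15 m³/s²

Convert to SI: a = 3.002 Mm = 3.002e+06 m.
Total orbital energy is E = −GMm/(2a); binding energy is E_bind = −E = GMm/(2a).
E_bind = 1.05e+15 · 537.3 / (2 · 3.002e+06) J ≈ 9.396e+10 J = 93.96 GJ.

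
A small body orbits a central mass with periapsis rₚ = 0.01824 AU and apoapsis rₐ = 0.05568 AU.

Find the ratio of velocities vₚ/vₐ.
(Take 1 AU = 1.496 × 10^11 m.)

Convert to SI: rₚ = 0.01824 AU = 2.7287e+09 m; rₐ = 0.05568 AU = 8.32973e+09 m.
Conservation of angular momentum gives rₚvₚ = rₐvₐ, so vₚ/vₐ = rₐ/rₚ.
vₚ/vₐ = 8.32973e+09 / 2.7287e+09 ≈ 3.053.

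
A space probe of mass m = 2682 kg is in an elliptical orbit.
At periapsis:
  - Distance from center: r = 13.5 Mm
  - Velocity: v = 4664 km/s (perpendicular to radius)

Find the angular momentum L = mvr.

Convert to SI: r = 13.5 Mm = 1.35e+07 m; v = 4664 km/s = 4.664e+06 m/s.
Since v is perpendicular to r, L = m · v · r.
L = 2682 · 4.664e+06 · 1.35e+07 kg·m²/s ≈ 1.689e+17 kg·m²/s.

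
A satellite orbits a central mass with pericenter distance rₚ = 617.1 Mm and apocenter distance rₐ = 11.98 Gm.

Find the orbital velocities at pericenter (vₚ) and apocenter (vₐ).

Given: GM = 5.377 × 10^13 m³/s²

Convert to SI: rₚ = 617.1 Mm = 6.171e+08 m; rₐ = 11.98 Gm = 1.198e+10 m.
Use the vis-viva equation v² = GM(2/r − 1/a) with a = (rₚ + rₐ)/2 = (6.171e+08 + 1.198e+10)/2 = 6.29855e+09 m.
vₚ = √(GM · (2/rₚ − 1/a)) = √(5.377e+13 · (2/6.171e+08 − 1/6.29855e+09)) m/s ≈ 407.1 m/s = 407.1 m/s.
vₐ = √(GM · (2/rₐ − 1/a)) = √(5.377e+13 · (2/1.198e+10 − 1/6.29855e+09)) m/s ≈ 20.97 m/s = 20.97 m/s.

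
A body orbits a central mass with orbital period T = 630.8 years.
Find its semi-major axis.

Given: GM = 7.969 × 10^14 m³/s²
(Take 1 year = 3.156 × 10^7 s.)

Convert to SI: T = 630.8 years = 1.9908e+10 s.
Invert Kepler's third law: a = (GM · T² / (4π²))^(1/3).
Substituting T = 1.9908e+10 s and GM = 7.969e+14 m³/s²:
a = (7.969e+14 · (1.9908e+10)² / (4π²))^(1/3) m
a ≈ 2e+11 m = 200 Gm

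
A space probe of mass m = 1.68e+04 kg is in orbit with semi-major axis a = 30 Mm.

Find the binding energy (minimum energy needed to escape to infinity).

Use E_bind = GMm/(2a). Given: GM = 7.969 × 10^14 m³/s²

Convert to SI: a = 30 Mm = 3e+07 m.
Total orbital energy is E = −GMm/(2a); binding energy is E_bind = −E = GMm/(2a).
E_bind = 7.969e+14 · 1.68e+04 / (2 · 3e+07) J ≈ 2.231e+11 J = 223.1 GJ.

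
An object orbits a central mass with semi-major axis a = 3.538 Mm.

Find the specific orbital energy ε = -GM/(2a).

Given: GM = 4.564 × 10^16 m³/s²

Convert to SI: a = 3.538 Mm = 3.538e+06 m.
ε = −GM / (2a).
ε = −4.564e+16 / (2 · 3.538e+06) J/kg ≈ -6.45e+09 J/kg = -6.45 GJ/kg.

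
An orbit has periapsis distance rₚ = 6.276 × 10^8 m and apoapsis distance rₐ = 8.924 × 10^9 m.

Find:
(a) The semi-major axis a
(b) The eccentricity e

(a) a = (rₚ + rₐ) / 2 = (6.276e+08 + 8.924e+09) / 2 ≈ 4.776e+09 m = 4.776 × 10^9 m.
(b) e = (rₐ − rₚ) / (rₐ + rₚ) = (8.924e+09 − 6.276e+08) / (8.924e+09 + 6.276e+08) ≈ 0.8686.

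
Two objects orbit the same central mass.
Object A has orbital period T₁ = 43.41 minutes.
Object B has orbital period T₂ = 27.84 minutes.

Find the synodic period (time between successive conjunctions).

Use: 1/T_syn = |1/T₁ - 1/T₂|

Convert to SI: T₁ = 43.41 minutes = 2604.6 s; T₂ = 27.84 minutes = 1670.4 s.
T_syn = |T₁ · T₂ / (T₁ − T₂)|.
T_syn = |2604.6 · 1670.4 / (2604.6 − 1670.4)| s ≈ 4657 s = 1.294 hours.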